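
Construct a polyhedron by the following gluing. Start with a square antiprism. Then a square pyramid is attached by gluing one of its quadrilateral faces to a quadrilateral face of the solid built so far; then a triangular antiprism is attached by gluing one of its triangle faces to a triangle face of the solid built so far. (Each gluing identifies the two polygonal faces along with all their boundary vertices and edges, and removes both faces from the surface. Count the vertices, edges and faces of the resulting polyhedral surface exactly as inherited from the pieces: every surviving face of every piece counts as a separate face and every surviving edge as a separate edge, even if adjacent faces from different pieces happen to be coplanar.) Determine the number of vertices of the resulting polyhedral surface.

12

A square antiprism: V=8, E=16, F=10.
Attach a square pyramid (V=5, E=8, F=5) along a 4-gon: merge 4 vertices and 4 edges, delete both glued faces → V=9, E=20, F=13.
Attach a triangular antiprism (V=6, E=12, F=8) along a 3-gon: merge 3 vertices and 3 edges, delete both glued faces → V=12, E=29, F=19.
Check: V − E + F = 12 − 29 + 19 = 2.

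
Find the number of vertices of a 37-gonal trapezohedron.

The n-trapezohedron (dual of the n-antiprism) has V = 2·37 + 2 = 76, E = 4·37 = 148, F = 2·37 = 74.

76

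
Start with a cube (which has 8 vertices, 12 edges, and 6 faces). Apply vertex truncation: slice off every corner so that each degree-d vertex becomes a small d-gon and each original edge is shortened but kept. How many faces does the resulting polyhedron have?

Truncation replaces each original edge-end by a new vertex, so V′ = 2E = 24.
Each original edge survives, and each old vertex of degree d contributes d new edges; summing degrees gives Σd = 2E, so E′ = E + 2E = 3E = 36.
Each original face survives and each original vertex becomes one new face: F′ = F + V = 14.

14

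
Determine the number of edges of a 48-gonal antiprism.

192

An antiprism on an n-gon has two n-gon caps and 2n triangles: V = 2·48 = 96, E = 4·48 = 192, F = 2·48 + 2 = 98.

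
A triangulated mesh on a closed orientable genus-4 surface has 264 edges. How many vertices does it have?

82

χ = 2 − 2·4 = -6, and every face is a triangle so 3F = 2E.
F = 2E/3 = 176. Then V = -6 + E − F = -6 + 264 − 176 = 82.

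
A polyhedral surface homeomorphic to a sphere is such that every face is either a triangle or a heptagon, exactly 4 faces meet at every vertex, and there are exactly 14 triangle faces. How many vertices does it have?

14

Let x be the number of heptagons; then F = 14 + x.
Edge–face incidences: 2E = 3·14 + 7·x = 42 + 7x.
Every vertex has degree 4, so 4V = 2E.
Euler: V − E + F = 2 ⇒ (2E)/4 − E + (14 + x) = 2.
Multiply by 8: 2·(2E) − 4·(2E) + 8·(14 + x) = 16, i.e. 112 + 8x − 2·(42 + 7x) = 16.
Collecting terms: −6x + 28 = 16, so −6x = −12, so x = 2.
Then 2E = 42 + 7·2 = 56, so E = 28, V = 2E/4 = 14, F = 14 + 2 = 16.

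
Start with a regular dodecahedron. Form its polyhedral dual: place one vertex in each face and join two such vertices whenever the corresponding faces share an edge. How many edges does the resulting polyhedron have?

The base solid has V = 20, E = 30, F = 12.
The dual swaps V and F and preserves E: V′ = F = 12, E′ = E = 30, F′ = V = 20.

30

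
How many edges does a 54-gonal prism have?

A prism on an n-gon has two n-gon bases and n rectangular sides: V = 2·54 = 108, E = 3·54 = 162, F = 54 + 2 = 56.

162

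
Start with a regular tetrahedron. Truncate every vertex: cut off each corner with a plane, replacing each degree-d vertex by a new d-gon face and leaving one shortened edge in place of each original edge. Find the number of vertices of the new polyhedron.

The base solid has V = 4, E = 6, F = 4.
Truncation replaces each original edge-end by a new vertex, so V′ = 2E = 12.
Each original edge survives, and each old vertex of degree d contributes d new edges; summing degrees gives Σd = 2E, so E′ = E + 2E = 3E = 18.
Each original face survives and each original vertex becomes one new face: F′ = F + V = 8.

12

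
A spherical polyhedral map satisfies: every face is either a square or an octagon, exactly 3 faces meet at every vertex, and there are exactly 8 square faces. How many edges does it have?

Let x be the number of octagons; then F = 8 + x.
Edge–face incidences: 2E = 4·8 + 8·x = 32 + 8x.
Every vertex has degree 3, so 3V = 2E.
Euler: V − E + F = 2 ⇒ (2E)/3 − E + (8 + x) = 2.
Multiply by 6: 2·(2E) − 3·(2E) + 6·(8 + x) = 12, i.e. 48 + 6x − (32 + 8x) = 12.
Collecting terms: −2x + 16 = 12, so −2x = −4, so x = 2.
Then 2E = 32 + 8·2 = 48, so E = 24, V = 2E/3 = 16, F = 8 + 2 = 10.

24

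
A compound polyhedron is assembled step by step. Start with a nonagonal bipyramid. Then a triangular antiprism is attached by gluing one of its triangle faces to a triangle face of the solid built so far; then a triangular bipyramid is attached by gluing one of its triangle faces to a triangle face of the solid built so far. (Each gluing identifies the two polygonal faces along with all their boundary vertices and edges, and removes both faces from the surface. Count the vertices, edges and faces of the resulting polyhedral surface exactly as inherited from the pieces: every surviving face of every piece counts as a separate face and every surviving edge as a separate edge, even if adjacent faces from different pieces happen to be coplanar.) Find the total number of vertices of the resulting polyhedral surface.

A nonagonal bipyramid: V=11, E=27, F=18.
Attach a triangular antiprism (V=6, E=12, F=8) along a 3-gon: merge 3 vertices and 3 edges, delete both glued faces → V=14, E=36, F=24.
Attach a triangular bipyramid (V=5, E=9, F=6) along a 3-gon: merge 3 vertices and 3 edges, delete both glued faces → V=16, E=42, F=28.
Check: V − E + F = 16 − 42 + 28 = 2.

16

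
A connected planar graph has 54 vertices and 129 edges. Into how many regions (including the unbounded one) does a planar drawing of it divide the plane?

Euler's formula for a connected plane graph: V − E + F = 2, so F = 2 − 54 + 129 = 77.

77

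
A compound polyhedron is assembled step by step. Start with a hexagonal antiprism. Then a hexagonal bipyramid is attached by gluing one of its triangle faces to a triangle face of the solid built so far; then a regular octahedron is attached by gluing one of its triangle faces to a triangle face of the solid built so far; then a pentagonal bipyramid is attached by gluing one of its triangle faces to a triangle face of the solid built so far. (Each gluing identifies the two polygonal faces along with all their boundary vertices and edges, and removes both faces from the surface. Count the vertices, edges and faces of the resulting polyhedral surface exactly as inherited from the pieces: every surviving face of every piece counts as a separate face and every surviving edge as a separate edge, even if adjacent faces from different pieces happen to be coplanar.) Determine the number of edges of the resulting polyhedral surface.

A hexagonal antiprism: V=12, E=24, F=14.
Attach a hexagonal bipyramid (V=8, E=18, F=12) along a 3-gon: merge 3 vertices and 3 edges, delete both glued faces → V=17, E=39, F=24.
Attach a regular octahedron (V=6, E=12, F=8) along a 3-gon: merge 3 vertices and 3 edges, delete both glued faces → V=20, E=48, F=30.
Attach a pentagonal bipyramid (V=7, E=15, F=10) along a 3-gon: merge 3 vertices and 3 edges, delete both glued faces → V=24, E=60, F=38.
Check: V − E + F = 24 − 60 + 38 = 2.

60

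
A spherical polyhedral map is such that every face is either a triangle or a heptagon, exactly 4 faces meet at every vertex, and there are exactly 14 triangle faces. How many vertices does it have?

14

Let x be the number of heptagons; then F = 14 + x.
Edge–face incidences: 2E = 3·14 + 7·x = 42 + 7x.
Every vertex has degree 4, so 4V = 2E.
Euler: V − E + F = 2 ⇒ (2E)/4 − E + (14 + x) = 2.
Multiply by 8: 2·(2E) − 4·(2E) + 8·(14 + x) = 16, i.e. 112 + 8x − 2·(42 + 7x) = 16.
Collecting terms: −6x + 28 = 16, so −6x = −12, so x = 2.
Then 2E = 42 + 7·2 = 56, so E = 28, V = 2E/4 = 14, F = 14 + 2 = 16.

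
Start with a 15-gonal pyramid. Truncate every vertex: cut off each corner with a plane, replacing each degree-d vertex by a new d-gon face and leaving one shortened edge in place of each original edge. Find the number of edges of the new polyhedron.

The base solid has V = 16, E = 30, F = 16.
Truncation replaces each original edge-end by a new vertex, so V′ = 2E = 60.
Each original edge survives, and each old vertex of degree d contributes d new edges; summing degrees gives Σd = 2E, so E′ = E + 2E = 3E = 90.
Each original face survives and each original vertex becomes one new face: F′ = F + V = 32.

90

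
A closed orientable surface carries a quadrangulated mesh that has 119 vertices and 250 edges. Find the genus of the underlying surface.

Every face is a square and each edge borders two faces, so 4F = 2·250, giving F = 125.
χ = V − E + F = 119 − 250 + 125 = -6.
For a closed orientable surface χ = 2 − 2g, so g = (2 − (-6))/2 = 4.

4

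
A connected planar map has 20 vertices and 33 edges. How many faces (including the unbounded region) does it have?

15

Euler's formula for a connected plane graph: V − E + F = 2, so F = 2 − 20 + 33 = 15.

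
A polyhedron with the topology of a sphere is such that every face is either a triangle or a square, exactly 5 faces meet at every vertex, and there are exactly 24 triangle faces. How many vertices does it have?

Let x be the number of squares; then F = 24 + x.
Edge–face incidences: 2E = 3·24 + 4·x = 72 + 4x.
Every vertex has degree 5, so 5V = 2E.
Euler: V − E + F = 2 ⇒ (2E)/5 − E + (24 + x) = 2.
Multiply by 10: 2·(2E) − 5·(2E) + 10·(24 + x) = 20, i.e. 240 + 10x − 3·(72 + 4x) = 20.
Collecting terms: −2x + 24 = 20, so −2x = −4, so x = 2.
Then 2E = 72 + 4·2 = 80, so E = 40, V = 2E/5 = 16, F = 24 + 2 = 26.

16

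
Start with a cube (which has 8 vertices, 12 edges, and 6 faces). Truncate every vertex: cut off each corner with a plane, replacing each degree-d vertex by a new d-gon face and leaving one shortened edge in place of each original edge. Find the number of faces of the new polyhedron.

Truncation replaces each original edge-end by a new vertex, so V′ = 2E = 24.
Each original edge survives, and each old vertex of degree d contributes d new edges; summing degrees gives Σd = 2E, so E′ = E + 2E = 3E = 36.
Each original face survives and each original vertex becomes one new face: F′ = F + V = 14.

14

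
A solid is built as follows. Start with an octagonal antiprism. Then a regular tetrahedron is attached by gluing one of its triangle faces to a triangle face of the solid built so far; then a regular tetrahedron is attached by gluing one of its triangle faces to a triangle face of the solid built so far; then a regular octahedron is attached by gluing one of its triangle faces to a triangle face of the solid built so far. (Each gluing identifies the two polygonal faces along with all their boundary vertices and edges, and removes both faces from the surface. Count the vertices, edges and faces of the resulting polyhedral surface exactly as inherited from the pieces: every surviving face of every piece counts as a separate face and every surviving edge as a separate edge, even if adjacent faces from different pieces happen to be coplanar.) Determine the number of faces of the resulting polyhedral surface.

28

An octagonal antiprism: V=16, E=32, F=18.
Attach a regular tetrahedron (V=4, E=6, F=4) along a 3-gon: merge 3 vertices and 3 edges, delete both glued faces → V=17, E=35, F=20.
Attach a regular tetrahedron (V=4, E=6, F=4) along a 3-gon: merge 3 vertices and 3 edges, delete both glued faces → V=18, E=38, F=22.
Attach a regular octahedron (V=6, E=12, F=8) along a 3-gon: merge 3 vertices and 3 edges, delete both glued faces → V=21, E=47, F=28.
Check: V − E + F = 21 − 47 + 28 = 2.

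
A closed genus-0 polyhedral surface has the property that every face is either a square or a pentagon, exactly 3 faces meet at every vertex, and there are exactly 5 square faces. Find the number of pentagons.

Let x be the number of pentagons; then F = 5 + x.
Edge–face incidences: 2E = 4·5 + 5·x = 20 + 5x.
Every vertex has degree 3, so 3V = 2E.
Euler: V − E + F = 2 ⇒ (2E)/3 − E + (5 + x) = 2.
Multiply by 6: 2·(2E) − 3·(2E) + 6·(5 + x) = 12, i.e. 30 + 6x − (20 + 5x) = 12.
Collecting terms: x + 10 = 12, so x = 2.
Then 2E = 20 + 5·2 = 30, so E = 15, V = 2E/3 = 10, F = 5 + 2 = 7.

2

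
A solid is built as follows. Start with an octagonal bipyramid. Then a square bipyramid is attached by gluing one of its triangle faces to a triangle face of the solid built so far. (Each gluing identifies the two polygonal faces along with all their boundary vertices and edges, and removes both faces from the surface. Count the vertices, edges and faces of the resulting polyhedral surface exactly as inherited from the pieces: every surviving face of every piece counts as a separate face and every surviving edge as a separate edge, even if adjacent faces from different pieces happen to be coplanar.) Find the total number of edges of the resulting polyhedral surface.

An octagonal bipyramid: V=10, E=24, F=16.
Attach a square bipyramid (V=6, E=12, F=8) along a 3-gon: merge 3 vertices and 3 edges, delete both glued faces → V=13, E=33, F=22.
Check: V − E + F = 13 − 33 + 22 = 2.

33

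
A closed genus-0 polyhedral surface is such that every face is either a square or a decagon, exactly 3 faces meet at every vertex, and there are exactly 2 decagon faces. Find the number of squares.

Let x be the number of squares; then F = 2 + x.
Edge–face incidences: 2E = 10·2 + 4·x = 20 + 4x.
Every vertex has degree 3, so 3V = 2E.
Euler: V − E + F = 2 ⇒ (2E)/3 − E + (2 + x) = 2.
Multiply by 6: 2·(2E) − 3·(2E) + 6·(2 + x) = 12, i.e. 12 + 6x − (20 + 4x) = 12.
Collecting terms: 2x − 8 = 12, so 2x = 20, so x = 10.
Then 2E = 20 + 4·10 = 60, so E = 30, V = 2E/3 = 20, F = 2 + 10 = 12.

10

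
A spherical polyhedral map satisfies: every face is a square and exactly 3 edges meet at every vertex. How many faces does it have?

Each face has 4 edges and each edge borders two faces, so 2E = 4F.
Each vertex has degree 3, so 3V = 2E and hence V = 4F/3.
Euler: V − E + F = 2 ⇒ (4F/3) − (4F/2) + F = 2.
Multiply by 6: (8 − 12 + 6)F = 12, i.e. 2F = 12.
So F = 6, E = 4·6/2 = 12, V = 4·6/3 = 8.

6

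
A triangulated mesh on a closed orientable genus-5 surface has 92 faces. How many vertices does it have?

38

χ = 2 − 2·5 = -8, and every face is a triangle so 3F = 2E.
E = 3·92/2 = 138. Then V = -8 + E − F = -8 + 138 − 92 = 38.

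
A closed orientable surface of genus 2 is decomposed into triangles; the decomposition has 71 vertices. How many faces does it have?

146

χ = 2 − 2·2 = -2, and every face is a triangle so 3F = 2E.
V − E + F = -2 with E = 3F/2 gives 71 − (3/2 − 1)·F = -2, so F = 146 and E = 219.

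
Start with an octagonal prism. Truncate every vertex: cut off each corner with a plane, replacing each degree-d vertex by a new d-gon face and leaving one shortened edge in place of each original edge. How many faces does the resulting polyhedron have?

26

The base solid has V = 16, E = 24, F = 10.
Truncation replaces each original edge-end by a new vertex, so V′ = 2E = 48.
Each original edge survives, and each old vertex of degree d contributes d new edges; summing degrees gives Σd = 2E, so E′ = E + 2E = 3E = 72.
Each original face survives and each original vertex becomes one new face: F′ = F + V = 26.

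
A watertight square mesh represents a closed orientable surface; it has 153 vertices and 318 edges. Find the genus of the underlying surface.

4

Every face is a square and each edge borders two faces, so 4F = 2·318, giving F = 159.
χ = V − E + F = 153 − 318 + 159 = -6.
For a closed orientable surface χ = 2 − 2g, so g = (2 − (-6))/2 = 4.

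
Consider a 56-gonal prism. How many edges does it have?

168

A prism on an n-gon has two n-gon bases and n rectangular sides: V = 2·56 = 112, E = 3·56 = 168, F = 56 + 2 = 58.
Check: V − E + F = 112 − 168 + 58 = 2.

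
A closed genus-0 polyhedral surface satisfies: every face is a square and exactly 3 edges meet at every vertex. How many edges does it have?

Each face has 4 edges and each edge borders two faces, so 2E = 4F.
Each vertex has degree 3, so 3V = 2E and hence V = 4F/3.
Euler: V − E + F = 2 ⇒ (4F/3) − (4F/2) + F = 2.
Multiply by 6: (8 − 12 + 6)F = 12, i.e. 2F = 12.
So F = 6, E = 4·6/2 = 12, V = 4·6/3 = 8.

12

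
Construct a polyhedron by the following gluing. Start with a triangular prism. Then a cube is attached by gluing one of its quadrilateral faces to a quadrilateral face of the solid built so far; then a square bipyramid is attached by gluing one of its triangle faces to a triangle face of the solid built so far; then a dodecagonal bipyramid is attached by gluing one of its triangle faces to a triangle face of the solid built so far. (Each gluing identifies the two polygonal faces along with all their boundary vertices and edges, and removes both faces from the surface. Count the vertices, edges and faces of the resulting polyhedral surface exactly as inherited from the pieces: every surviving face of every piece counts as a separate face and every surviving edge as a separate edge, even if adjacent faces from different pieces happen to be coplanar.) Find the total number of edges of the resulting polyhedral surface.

A triangular prism: V=6, E=9, F=5.
Attach a cube (V=8, E=12, F=6) along a 4-gon: merge 4 vertices and 4 edges, delete both glued faces → V=10, E=17, F=9.
Attach a square bipyramid (V=6, E=12, F=8) along a 3-gon: merge 3 vertices and 3 edges, delete both glued faces → V=13, E=26, F=15.
Attach a dodecagonal bipyramid (V=14, E=36, F=24) along a 3-gon: merge 3 vertices and 3 edges, delete both glued faces → V=24, E=59, F=37.
Check: V − E + F = 24 − 59 + 37 = 2.

59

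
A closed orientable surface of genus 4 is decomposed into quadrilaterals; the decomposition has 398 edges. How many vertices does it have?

193

χ = 2 − 2·4 = -6, and every face is a square so 4F = 2E.
F = 2E/4 = 199. Then V = -6 + E − F = -6 + 398 − 199 = 193.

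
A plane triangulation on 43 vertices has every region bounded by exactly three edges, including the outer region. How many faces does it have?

In a plane triangulation 3F = 2E and V − E + F = 2, so F = 2V − 4 = 2·43 − 4 = 82.

82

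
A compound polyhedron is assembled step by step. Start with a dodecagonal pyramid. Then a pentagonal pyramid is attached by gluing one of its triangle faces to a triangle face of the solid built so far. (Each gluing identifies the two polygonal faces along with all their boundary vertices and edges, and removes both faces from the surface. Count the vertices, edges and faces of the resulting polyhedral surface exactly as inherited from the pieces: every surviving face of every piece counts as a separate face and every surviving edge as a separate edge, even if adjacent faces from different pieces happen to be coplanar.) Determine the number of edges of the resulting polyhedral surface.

A dodecagonal pyramid: V=13, E=24, F=13.
Attach a pentagonal pyramid (V=6, E=10, F=6) along a 3-gon: merge 3 vertices and 3 edges, delete both glued faces → V=16, E=31, F=17.
Check: V − E + F = 16 − 31 + 17 = 2.

31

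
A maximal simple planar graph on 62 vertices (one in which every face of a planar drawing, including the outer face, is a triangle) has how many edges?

In a plane triangulation 3F = 2E and V − E + F = 2, so E = 3V − 6 = 3·62 − 6 = 180.

180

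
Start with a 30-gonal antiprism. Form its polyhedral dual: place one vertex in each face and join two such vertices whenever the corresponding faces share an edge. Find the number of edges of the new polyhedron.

The base solid has V = 60, E = 120, F = 62.
The dual swaps V and F and preserves E: V′ = F = 62, E′ = E = 120, F′ = V = 60.

120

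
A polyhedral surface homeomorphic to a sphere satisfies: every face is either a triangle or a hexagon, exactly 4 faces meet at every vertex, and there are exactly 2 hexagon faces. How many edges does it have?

24

Let x be the number of triangles; then F = 2 + x.
Edge–face incidences: 2E = 6·2 + 3·x = 12 + 3x.
Every vertex has degree 4, so 4V = 2E.
Euler: V − E + F = 2 ⇒ (2E)/4 − E + (2 + x) = 2.
Multiply by 8: 2·(2E) − 4·(2E) + 8·(2 + x) = 16, i.e. 16 + 8x − 2·(12 + 3x) = 16.
Collecting terms: 2x − 8 = 16, so 2x = 24, so x = 12.
Then 2E = 12 + 3·12 = 48, so E = 24, V = 2E/4 = 12, F = 2 + 12 = 14.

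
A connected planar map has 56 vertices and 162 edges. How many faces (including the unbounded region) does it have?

Euler's formula for a connected plane graph: V − E + F = 2, so F = 2 − 56 + 162 = 108.

108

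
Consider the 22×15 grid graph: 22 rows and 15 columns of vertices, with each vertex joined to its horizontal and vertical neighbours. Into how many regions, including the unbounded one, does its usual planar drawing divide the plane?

295

The grid has V = 22·15 = 330 vertices and E = 22·14 + 15·21 = 623 edges.
F = 2 − V + E = 2 − 330 + 623 = 295.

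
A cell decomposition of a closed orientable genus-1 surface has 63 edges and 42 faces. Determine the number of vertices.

21

For a closed orientable surface of genus 1, χ = 2 − 2·1 = 0.
V = 0 + E − F = 0 + 63 − 42 = 21.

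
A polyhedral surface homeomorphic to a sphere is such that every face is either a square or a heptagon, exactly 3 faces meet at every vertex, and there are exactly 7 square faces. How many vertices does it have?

14

Let x be the number of heptagons; then F = 7 + x.
Edge–face incidences: 2E = 4·7 + 7·x = 28 + 7x.
Every vertex has degree 3, so 3V = 2E.
Euler: V − E + F = 2 ⇒ (2E)/3 − E + (7 + x) = 2.
Multiply by 6: 2·(2E) − 3·(2E) + 6·(7 + x) = 12, i.e. 42 + 6x − (28 + 7x) = 12.
Collecting terms: −x + 14 = 12, so −x = −2, so x = 2.
Then 2E = 28 + 7·2 = 42, so E = 21, V = 2E/3 = 14, F = 7 + 2 = 9.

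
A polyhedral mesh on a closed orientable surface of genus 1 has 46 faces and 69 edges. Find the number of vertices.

For a closed orientable surface of genus 1, χ = 2 − 2·1 = 0.
V = 0 + E − F = 0 + 69 − 46 = 23.

23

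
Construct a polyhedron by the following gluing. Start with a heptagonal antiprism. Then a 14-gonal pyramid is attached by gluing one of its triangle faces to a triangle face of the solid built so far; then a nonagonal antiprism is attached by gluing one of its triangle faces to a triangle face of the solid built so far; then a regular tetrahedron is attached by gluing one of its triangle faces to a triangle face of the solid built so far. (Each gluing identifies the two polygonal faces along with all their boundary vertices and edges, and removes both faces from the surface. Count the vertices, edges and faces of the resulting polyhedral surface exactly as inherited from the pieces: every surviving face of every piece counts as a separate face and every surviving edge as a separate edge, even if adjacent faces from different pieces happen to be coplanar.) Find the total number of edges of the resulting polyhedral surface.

89

A heptagonal antiprism: V=14, E=28, F=16.
Attach a 14-gonal pyramid (V=15, E=28, F=15) along a 3-gon: merge 3 vertices and 3 edges, delete both glued faces → V=26, E=53, F=29.
Attach a nonagonal antiprism (V=18, E=36, F=20) along a 3-gon: merge 3 vertices and 3 edges, delete both glued faces → V=41, E=86, F=47.
Attach a regular tetrahedron (V=4, E=6, F=4) along a 3-gon: merge 3 vertices and 3 edges, delete both glued faces → V=42, E=89, F=49.
Check: V − E + F = 42 − 89 + 49 = 2.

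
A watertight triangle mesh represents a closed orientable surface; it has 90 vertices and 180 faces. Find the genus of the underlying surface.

Every face is a triangle, so 2E = 3·180 = 540, giving E = 270.
χ = V − E + F = 90 − 270 + 180 = 0.
For a closed orientable surface χ = 2 − 2g, so g = (2 − (0))/2 = 1.

1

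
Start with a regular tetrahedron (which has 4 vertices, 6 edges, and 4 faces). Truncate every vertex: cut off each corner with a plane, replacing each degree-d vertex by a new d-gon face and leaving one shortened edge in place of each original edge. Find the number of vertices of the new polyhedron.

Truncation replaces each original edge-end by a new vertex, so V′ = 2E = 12.
Each original edge survives, and each old vertex of degree d contributes d new edges; summing degrees gives Σd = 2E, so E′ = E + 2E = 3E = 18.
Each original face survives and each original vertex becomes one new face: F′ = F + V = 8.

12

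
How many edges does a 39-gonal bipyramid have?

117

A bipyramid over an n-gon has 2n triangular faces and n + 2 vertices: V = 39 + 2 = 41, E = 3·39 = 117, F = 2·39 = 78.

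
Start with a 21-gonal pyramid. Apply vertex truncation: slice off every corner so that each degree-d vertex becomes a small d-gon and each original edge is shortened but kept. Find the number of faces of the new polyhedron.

The base solid has V = 22, E = 42, F = 22.
Truncation replaces each original edge-end by a new vertex, so V′ = 2E = 84.
Each original edge survives, and each old vertex of degree d contributes d new edges; summing degrees gives Σd = 2E, so E′ = E + 2E = 3E = 126.
Each original face survives and each original vertex becomes one new face: F′ = F + V = 44.

44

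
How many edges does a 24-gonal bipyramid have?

A bipyramid over an n-gon has 2n triangular faces and n + 2 vertices: V = 24 + 2 = 26, E = 3·24 = 72, F = 2·24 = 48.

72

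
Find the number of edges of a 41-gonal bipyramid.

123

A bipyramid over an n-gon has 2n triangular faces and n + 2 vertices: V = 41 + 2 = 43, E = 3·41 = 123, F = 2·41 = 82.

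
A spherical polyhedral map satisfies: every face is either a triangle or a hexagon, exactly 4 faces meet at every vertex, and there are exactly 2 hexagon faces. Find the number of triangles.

12

Let x be the number of triangles; then F = 2 + x.
Edge–face incidences: 2E = 6·2 + 3·x = 12 + 3x.
Every vertex has degree 4, so 4V = 2E.
Euler: V − E + F = 2 ⇒ (2E)/4 − E + (2 + x) = 2.
Multiply by 8: 2·(2E) − 4·(2E) + 8·(2 + x) = 16, i.e. 16 + 8x − 2·(12 + 3x) = 16.
Collecting terms: 2x − 8 = 16, so 2x = 24, so x = 12.
Then 2E = 12 + 3·12 = 48, so E = 24, V = 2E/4 = 12, F = 2 + 12 = 14.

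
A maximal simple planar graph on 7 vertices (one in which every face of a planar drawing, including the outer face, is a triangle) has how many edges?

In a plane triangulation 3F = 2E and V − E + F = 2, so E = 3V − 6 = 3·7 − 6 = 15.

15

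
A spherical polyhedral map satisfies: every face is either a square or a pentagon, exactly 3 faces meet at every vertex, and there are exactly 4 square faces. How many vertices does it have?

Let x be the number of pentagons; then F = 4 + x.
Edge–face incidences: 2E = 4·4 + 5·x = 16 + 5x.
Every vertex has degree 3, so 3V = 2E.
Euler: V − E + F = 2 ⇒ (2E)/3 − E + (4 + x) = 2.
Multiply by 6: 2·(2E) − 3·(2E) + 6·(4 + x) = 12, i.e. 24 + 6x − (16 + 5x) = 12.
Collecting terms: x + 8 = 12, so x = 4.
Then 2E = 16 + 5·4 = 36, so E = 18, V = 2E/3 = 12, F = 4 + 4 = 8.

12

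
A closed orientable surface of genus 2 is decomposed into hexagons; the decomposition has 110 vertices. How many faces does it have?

χ = 2 − 2·2 = -2, and every face is a hexagon so 6F = 2E.
V − E + F = -2 with E = 6F/2 gives 110 − (6/2 − 1)·F = -2, so F = 56 and E = 168.

56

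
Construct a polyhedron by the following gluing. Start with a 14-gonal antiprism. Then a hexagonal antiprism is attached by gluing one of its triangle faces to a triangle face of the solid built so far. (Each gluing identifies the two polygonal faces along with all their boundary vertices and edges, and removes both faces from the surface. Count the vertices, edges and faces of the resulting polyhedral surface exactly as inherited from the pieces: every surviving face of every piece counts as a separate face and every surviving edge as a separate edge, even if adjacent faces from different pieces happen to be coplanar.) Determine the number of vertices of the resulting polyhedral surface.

A 14-gonal antiprism: V=28, E=56, F=30.
Attach a hexagonal antiprism (V=12, E=24, F=14) along a 3-gon: merge 3 vertices and 3 edges, delete both glued faces → V=37, E=77, F=42.
Check: V − E + F = 37 − 77 + 42 = 2.

37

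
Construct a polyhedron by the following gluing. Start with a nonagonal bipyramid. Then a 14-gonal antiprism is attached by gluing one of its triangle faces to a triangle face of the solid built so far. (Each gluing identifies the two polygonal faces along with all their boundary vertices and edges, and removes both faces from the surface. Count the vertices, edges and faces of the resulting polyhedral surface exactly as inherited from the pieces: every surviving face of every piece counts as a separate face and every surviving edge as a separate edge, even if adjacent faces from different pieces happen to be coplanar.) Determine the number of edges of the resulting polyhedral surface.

80

A nonagonal bipyramid: V=11, E=27, F=18.
Attach a 14-gonal antiprism (V=28, E=56, F=30) along a 3-gon: merge 3 vertices and 3 edges, delete both glued faces → V=36, E=80, F=46.
Check: V − E + F = 36 − 80 + 46 = 2.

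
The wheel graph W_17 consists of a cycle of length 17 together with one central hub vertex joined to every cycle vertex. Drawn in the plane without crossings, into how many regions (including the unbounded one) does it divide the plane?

18

W_17 has V = 17 + 1 = 18 vertices and E = 2·17 = 34 edges.
By Euler's formula F = 2 − V + E = 2 − 18 + 34 = 18.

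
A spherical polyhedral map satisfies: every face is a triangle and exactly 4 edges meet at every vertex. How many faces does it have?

Each face has 3 edges and each edge borders two faces, so 2E = 3F.
Each vertex has degree 4, so 4V = 2E and hence V = 3F/4.
Euler: V − E + F = 2 ⇒ (3F/4) − (3F/2) + F = 2.
Multiply by 8: (6 − 12 + 8)F = 16, i.e. 2F = 16.
So F = 8, E = 3·8/2 = 12, V = 3·8/4 = 6.

8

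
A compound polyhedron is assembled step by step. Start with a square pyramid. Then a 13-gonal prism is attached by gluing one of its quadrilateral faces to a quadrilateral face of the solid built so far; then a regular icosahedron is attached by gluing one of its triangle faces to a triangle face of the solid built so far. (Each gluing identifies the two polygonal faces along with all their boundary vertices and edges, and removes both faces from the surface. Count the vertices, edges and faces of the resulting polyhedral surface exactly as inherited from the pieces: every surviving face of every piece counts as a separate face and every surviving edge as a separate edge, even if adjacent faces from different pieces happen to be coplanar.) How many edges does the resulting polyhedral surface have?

70

A square pyramid: V=5, E=8, F=5.
Attach a 13-gonal prism (V=26, E=39, F=15) along a 4-gon: merge 4 vertices and 4 edges, delete both glued faces → V=27, E=43, F=18.
Attach a regular icosahedron (V=12, E=30, F=20) along a 3-gon: merge 3 vertices and 3 edges, delete both glued faces → V=36, E=70, F=36.
Check: V − E + F = 36 − 70 + 36 = 2.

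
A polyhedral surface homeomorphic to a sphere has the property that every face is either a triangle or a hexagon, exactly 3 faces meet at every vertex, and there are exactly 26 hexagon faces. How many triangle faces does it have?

4

Let x be the number of triangles; then F = 26 + x.
Edge–face incidences: 2E = 6·26 + 3·x = 156 + 3x.
Every vertex has degree 3, so 3V = 2E.
Euler: V − E + F = 2 ⇒ (2E)/3 − E + (26 + x) = 2.
Multiply by 6: 2·(2E) − 3·(2E) + 6·(26 + x) = 12, i.e. 156 + 6x − (156 + 3x) = 12.
Collecting terms: 3x = 12, so x = 4.
Then 2E = 156 + 3·4 = 168, so E = 84, V = 2E/3 = 56, F = 26 + 4 = 30.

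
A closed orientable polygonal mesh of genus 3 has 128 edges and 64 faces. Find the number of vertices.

60

For a closed orientable surface of genus 3, χ = 2 − 2·3 = -4.
V = -4 + E − F = -4 + 128 − 64 = 60.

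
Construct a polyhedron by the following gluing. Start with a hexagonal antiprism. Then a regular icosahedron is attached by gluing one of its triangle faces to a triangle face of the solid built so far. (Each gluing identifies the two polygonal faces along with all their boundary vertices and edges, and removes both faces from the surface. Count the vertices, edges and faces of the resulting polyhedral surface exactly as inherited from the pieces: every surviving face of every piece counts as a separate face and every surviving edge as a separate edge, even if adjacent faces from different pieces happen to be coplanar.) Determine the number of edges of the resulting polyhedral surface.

A hexagonal antiprism: V=12, E=24, F=14.
Attach a regular icosahedron (V=12, E=30, F=20) along a 3-gon: merge 3 vertices and 3 edges, delete both glued faces → V=21, E=51, F=32.
Check: V − E + F = 21 − 51 + 32 = 2.

51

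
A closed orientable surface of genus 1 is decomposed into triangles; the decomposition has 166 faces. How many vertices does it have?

χ = 2 − 2·1 = 0, and every face is a triangle so 3F = 2E.
E = 3·166/2 = 249. Then V = 0 + E − F = 0 + 249 − 166 = 83.

83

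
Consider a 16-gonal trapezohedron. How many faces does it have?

32

The n-trapezohedron (dual of the n-antiprism) has V = 2·16 + 2 = 34, E = 4·16 = 64, F = 2·16 = 32.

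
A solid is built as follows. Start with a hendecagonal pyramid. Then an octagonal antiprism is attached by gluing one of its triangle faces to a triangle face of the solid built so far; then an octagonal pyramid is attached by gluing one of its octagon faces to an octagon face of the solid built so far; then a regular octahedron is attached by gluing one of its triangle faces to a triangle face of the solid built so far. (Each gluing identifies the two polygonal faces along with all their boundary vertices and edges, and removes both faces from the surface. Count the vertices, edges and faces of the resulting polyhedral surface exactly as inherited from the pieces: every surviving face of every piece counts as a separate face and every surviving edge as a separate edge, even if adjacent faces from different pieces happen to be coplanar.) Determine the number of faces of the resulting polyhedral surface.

A hendecagonal pyramid: V=12, E=22, F=12.
Attach an octagonal antiprism (V=16, E=32, F=18) along a 3-gon: merge 3 vertices and 3 edges, delete both glued faces → V=25, E=51, F=28.
Attach an octagonal pyramid (V=9, E=16, F=9) along an 8-gon: merge 8 vertices and 8 edges, delete both glued faces → V=26, E=59, F=35.
Attach a regular octahedron (V=6, E=12, F=8) along a 3-gon: merge 3 vertices and 3 edges, delete both glued faces → V=29, E=68, F=41.
Check: V − E + F = 29 − 68 + 41 = 2.

41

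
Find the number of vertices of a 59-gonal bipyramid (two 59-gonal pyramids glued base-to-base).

A bipyramid over an n-gon has 2n triangular faces and n + 2 vertices: V = 59 + 2 = 61, E = 3·59 = 177, F = 2·59 = 118.

61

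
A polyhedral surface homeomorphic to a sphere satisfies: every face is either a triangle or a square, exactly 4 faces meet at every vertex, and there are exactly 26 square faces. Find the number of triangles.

8

Let x be the number of triangles; then F = 26 + x.
Edge–face incidences: 2E = 4·26 + 3·x = 104 + 3x.
Every vertex has degree 4, so 4V = 2E.
Euler: V − E + F = 2 ⇒ (2E)/4 − E + (26 + x) = 2.
Multiply by 8: 2·(2E) − 4·(2E) + 8·(26 + x) = 16, i.e. 208 + 8x − 2·(104 + 3x) = 16.
Collecting terms: 2x = 16, so x = 8.
Then 2E = 104 + 3·8 = 128, so E = 64, V = 2E/4 = 32, F = 26 + 8 = 34.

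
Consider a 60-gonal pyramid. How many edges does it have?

120

A pyramid on an n-gon base has one n-gon and n triangles: V = 60 + 1 = 61, E = 2·60 = 120, F = 60 + 1 = 61.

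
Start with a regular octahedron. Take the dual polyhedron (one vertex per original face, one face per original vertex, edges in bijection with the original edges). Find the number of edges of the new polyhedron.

12

The base solid has V = 6, E = 12, F = 8.
The dual swaps V and F and preserves E: V′ = F = 8, E′ = E = 12, F′ = V = 6.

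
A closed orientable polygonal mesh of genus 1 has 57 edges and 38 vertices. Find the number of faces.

19

For a closed orientable surface of genus 1, χ = 2 − 2·1 = 0.
F = 0 − V + E = 0 − 38 + 57 = 19.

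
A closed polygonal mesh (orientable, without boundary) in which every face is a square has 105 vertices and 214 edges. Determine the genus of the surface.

2

Every face is a square and each edge borders two faces, so 4F = 2·214, giving F = 107.
χ = V − E + F = 105 − 214 + 107 = -2.
For a closed orientable surface χ = 2 − 2g, so g = (2 − (-2))/2 = 2.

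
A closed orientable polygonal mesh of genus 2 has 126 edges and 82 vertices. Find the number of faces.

42

For a closed orientable surface of genus 2, χ = 2 − 2·2 = -2.
F = -2 − V + E = -2 − 82 + 126 = 42.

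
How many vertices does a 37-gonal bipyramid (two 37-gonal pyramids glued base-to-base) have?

39

A bipyramid over an n-gon has 2n triangular faces and n + 2 vertices: V = 37 + 2 = 39, E = 3·37 = 111, F = 2·37 = 74.
Check: V − E + F = 39 − 111 + 74 = 2.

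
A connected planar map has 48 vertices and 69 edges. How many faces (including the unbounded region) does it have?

23

Euler's formula for a connected plane graph: V − E + F = 2, so F = 2 − 48 + 69 = 23.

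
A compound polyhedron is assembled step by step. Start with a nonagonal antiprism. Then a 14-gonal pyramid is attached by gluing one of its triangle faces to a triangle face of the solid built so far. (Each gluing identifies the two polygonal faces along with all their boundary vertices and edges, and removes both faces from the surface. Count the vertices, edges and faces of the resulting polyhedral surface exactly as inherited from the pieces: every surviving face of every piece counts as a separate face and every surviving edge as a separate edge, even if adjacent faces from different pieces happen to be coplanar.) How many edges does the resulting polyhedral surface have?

61

A nonagonal antiprism: V=18, E=36, F=20.
Attach a 14-gonal pyramid (V=15, E=28, F=15) along a 3-gon: merge 3 vertices and 3 edges, delete both glued faces → V=30, E=61, F=33.
Check: V − E + F = 30 − 61 + 33 = 2.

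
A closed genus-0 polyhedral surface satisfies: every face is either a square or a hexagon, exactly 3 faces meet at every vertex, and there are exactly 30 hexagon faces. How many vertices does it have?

Let x be the number of squares; then F = 30 + x.
Edge–face incidences: 2E = 6·30 + 4·x = 180 + 4x.
Every vertex has degree 3, so 3V = 2E.
Euler: V − E + F = 2 ⇒ (2E)/3 − E + (30 + x) = 2.
Multiply by 6: 2·(2E) − 3·(2E) + 6·(30 + x) = 12, i.e. 180 + 6x − (180 + 4x) = 12.
Collecting terms: 2x = 12, so x = 6.
Then 2E = 180 + 4·6 = 204, so E = 102, V = 2E/3 = 68, F = 30 + 6 = 36.

68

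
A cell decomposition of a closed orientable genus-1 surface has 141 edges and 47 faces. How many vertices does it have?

94

For a closed orientable surface of genus 1, χ = 2 − 2·1 = 0.
V = 0 + E − F = 0 + 141 − 47 = 94.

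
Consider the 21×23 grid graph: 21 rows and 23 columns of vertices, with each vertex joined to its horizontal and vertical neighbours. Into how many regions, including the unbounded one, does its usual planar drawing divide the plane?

441

The grid has V = 21·23 = 483 vertices and E = 21·22 + 23·20 = 922 edges.
F = 2 − V + E = 2 − 483 + 922 = 441.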